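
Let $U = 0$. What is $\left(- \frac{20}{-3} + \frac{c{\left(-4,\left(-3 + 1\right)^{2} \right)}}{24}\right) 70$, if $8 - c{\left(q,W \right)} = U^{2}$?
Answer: $490$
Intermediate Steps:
$c{\left(q,W \right)} = 8$ ($c{\left(q,W \right)} = 8 - 0^{2} = 8 - 0 = 8 + 0 = 8$)
$\left(- \frac{20}{-3} + \frac{c{\left(-4,\left(-3 + 1\right)^{2} \right)}}{24}\right) 70 = \left(- \frac{20}{-3} + \frac{8}{24}\right) 70 = \left(\left(-20\right) \left(- \frac{1}{3}\right) + 8 \cdot \frac{1}{24}\right) 70 = \left(\frac{20}{3} + \frac{1}{3}\right) 70 = 7 \cdot 70 = 490$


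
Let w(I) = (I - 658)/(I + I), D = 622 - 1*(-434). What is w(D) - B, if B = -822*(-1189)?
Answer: -1032089849/1056 ≈ -9.7736e+5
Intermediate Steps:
D = 1056 (D = 622 + 434 = 1056)
w(I) = (-658 + I)/(2*I) (w(I) = (-658 + I)/((2*I)) = (-658 + I)*(1/(2*I)) = (-658 + I)/(2*I))
B = 977358
w(D) - B = (½)*(-658 + 1056)/1056 - 1*977358 = (½)*(1/1056)*398 - 977358 = 199/1056 - 977358 = -1032089849/1056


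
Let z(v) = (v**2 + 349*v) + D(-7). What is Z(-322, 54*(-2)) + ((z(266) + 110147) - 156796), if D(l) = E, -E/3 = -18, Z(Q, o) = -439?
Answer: 116556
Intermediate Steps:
E = 54 (E = -3*(-18) = 54)
D(l) = 54
z(v) = 54 + v**2 + 349*v (z(v) = (v**2 + 349*v) + 54 = 54 + v**2 + 349*v)
Z(-322, 54*(-2)) + ((z(266) + 110147) - 156796) = -439 + (((54 + 266**2 + 349*266) + 110147) - 156796) = -439 + (((54 + 70756 + 92834) + 110147) - 156796) = -439 + ((163644 + 110147) - 156796) = -439 + (273791 - 156796) = -439 + 116995 = 116556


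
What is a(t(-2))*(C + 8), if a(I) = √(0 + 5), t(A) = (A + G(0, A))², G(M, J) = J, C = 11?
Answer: 19*√5 ≈ 42.485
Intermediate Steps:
t(A) = 4*A² (t(A) = (A + A)² = (2*A)² = 4*A²)
a(I) = √5
a(t(-2))*(C + 8) = √5*(11 + 8) = √5*19 = 19*√5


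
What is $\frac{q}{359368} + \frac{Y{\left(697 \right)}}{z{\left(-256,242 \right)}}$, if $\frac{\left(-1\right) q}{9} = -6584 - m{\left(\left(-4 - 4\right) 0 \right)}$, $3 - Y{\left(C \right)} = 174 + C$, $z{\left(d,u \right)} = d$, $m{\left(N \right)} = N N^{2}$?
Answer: $\frac{10221905}{2874944} \approx 3.5555$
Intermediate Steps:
$m{\left(N \right)} = N^{3}$
$Y{\left(C \right)} = -171 - C$ ($Y{\left(C \right)} = 3 - \left(174 + C\right) = -171 - C$)
$q = 59256$ ($q = - 9 \left(-6584 - \left(\left(-4 - 4\right) 0\right)^{3}\right) = - 9 \left(-6584 - \left(\left(-8\right) 0\right)^{3}\right) = - 9 \left(-6584 - 0^{3}\right) = - 9 \left(-6584 - 0\right) = - 9 \left(-6584 + 0\right) = \left(-9\right) \left(-6584\right) = 59256$)
$\frac{q}{359368} + \frac{Y{\left(697 \right)}}{z{\left(-256,242 \right)}} = \frac{59256}{359368} + \frac{-171 - 697}{-256} = 59256 \cdot \frac{1}{359368} + \left(-171 - 697\right) \left(- \frac{1}{256}\right) = \frac{7407}{44921} - - \frac{217}{64} = \frac{7407}{44921} + \frac{217}{64} = \frac{10221905}{2874944}$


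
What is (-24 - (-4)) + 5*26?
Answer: 110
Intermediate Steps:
(-24 - (-4)) + 5*26 = (-24 - 1*(-4)) + 130 = (-24 + 4) + 130 = -20 + 130 = 110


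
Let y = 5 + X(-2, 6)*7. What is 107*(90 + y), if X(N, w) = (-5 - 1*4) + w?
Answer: 7918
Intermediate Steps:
X(N, w) = -9 + w (X(N, w) = (-5 - 4) + w = -9 + w)
y = -16 (y = 5 + (-9 + 6)*7 = 5 - 3*7 = 5 - 21 = -16)
107*(90 + y) = 107*(90 - 16) = 107*74 = 7918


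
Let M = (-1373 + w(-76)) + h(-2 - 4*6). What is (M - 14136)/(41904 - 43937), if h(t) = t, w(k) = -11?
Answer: 15546/2033 ≈ 7.6468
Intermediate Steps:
M = -1410 (M = (-1373 - 11) + (-2 - 4*6) = -1384 + (-2 - 24) = -1384 - 26 = -1410)
(M - 14136)/(41904 - 43937) = (-1410 - 14136)/(41904 - 43937) = -15546/(-2033) = -15546*(-1/2033) = 15546/2033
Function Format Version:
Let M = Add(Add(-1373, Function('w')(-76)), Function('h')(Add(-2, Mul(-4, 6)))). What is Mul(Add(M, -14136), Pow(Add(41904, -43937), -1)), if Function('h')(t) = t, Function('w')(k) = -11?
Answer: Rational(15546, 2033) ≈ 7.6468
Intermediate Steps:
M = -1410 (M = Add(Add(-1373, -11), Add(-2, Mul(-4, 6))) = Add(-1384, Add(-2, -24)) = Add(-1384, -26) = -1410)
Mul(Add(M, -14136), Pow(Add(41904, -43937), -1)) = Mul(Add(-1410, -14136), Pow(Add(41904, -43937), -1)) = Mul(-15546, Pow(-2033, -1)) = Mul(-15546, Rational(-1, 2033)) = Rational(15546, 2033)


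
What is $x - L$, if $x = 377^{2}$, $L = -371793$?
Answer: $513922$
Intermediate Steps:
$x = 142129$
$x - L = 142129 - -371793 = 142129 + 371793 = 513922$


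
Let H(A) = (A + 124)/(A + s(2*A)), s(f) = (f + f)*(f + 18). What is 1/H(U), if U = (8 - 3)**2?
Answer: 6825/149 ≈ 45.805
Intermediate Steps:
s(f) = 2*f*(18 + f) (s(f) = (2*f)*(18 + f) = 2*f*(18 + f))
U = 25 (U = 5**2 = 25)
H(A) = (124 + A)/(A + 4*A*(18 + 2*A)) (H(A) = (A + 124)/(A + 2*(2*A)*(18 + 2*A)) = (124 + A)/(A + 4*A*(18 + 2*A)))
1/H(U) = 1/((124 + 25)/(25*(73 + 8*25))) = 1/((1/25)*149/(73 + 200)) = 1/((1/25)*149/273) = 1/((1/25)*(1/273)*149) = 1/(149/6825) = 6825/149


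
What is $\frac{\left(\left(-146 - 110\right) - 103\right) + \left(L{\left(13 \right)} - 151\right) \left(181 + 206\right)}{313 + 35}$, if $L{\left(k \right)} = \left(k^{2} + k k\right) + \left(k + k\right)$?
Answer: $\frac{20518}{87} \approx 235.84$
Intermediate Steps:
$L{\left(k \right)} = 2 k + 2 k^{2}$ ($L{\left(k \right)} = \left(k^{2} + k^{2}\right) + 2 k = 2 k^{2} + 2 k = 2 k + 2 k^{2}$)
$\frac{\left(\left(-146 - 110\right) - 103\right) + \left(L{\left(13 \right)} - 151\right) \left(181 + 206\right)}{313 + 35} = \frac{\left(\left(-146 - 110\right) - 103\right) + \left(2 \cdot 13 \left(1 + 13\right) - 151\right) \left(181 + 206\right)}{313 + 35} = \frac{\left(-256 - 103\right) + \left(2 \cdot 13 \cdot 14 - 151\right) 387}{348} = \left(-359 + \left(364 - 151\right) 387\right) \frac{1}{348} = \left(-359 + 213 \cdot 387\right) \frac{1}{348} = \left(-359 + 82431\right) \frac{1}{348} = 82072 \cdot \frac{1}{348} = \frac{20518}{87}$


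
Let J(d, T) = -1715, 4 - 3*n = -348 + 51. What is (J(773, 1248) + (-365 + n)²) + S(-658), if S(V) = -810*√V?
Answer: 615001/9 - 810*I*√658 ≈ 68334.0 - 20778.0*I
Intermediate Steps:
n = 301/3 (n = 4/3 - (-348 + 51)/3 = 4/3 - ⅓*(-297) = 4/3 + 99 = 301/3 ≈ 100.33)
(J(773, 1248) + (-365 + n)²) + S(-658) = (-1715 + (-365 + 301/3)²) - 810*I*√658 = (-1715 + (-794/3)²) - 810*I*√658 = (-1715 + 630436/9) - 810*I*√658 = 615001/9 - 810*I*√658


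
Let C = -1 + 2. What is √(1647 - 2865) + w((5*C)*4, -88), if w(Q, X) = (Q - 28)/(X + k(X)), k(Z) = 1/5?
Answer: 40/439 + I*√1218 ≈ 0.091116 + 34.9*I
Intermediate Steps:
k(Z) = ⅕
C = 1
w(Q, X) = (-28 + Q)/(⅕ + X) (w(Q, X) = (Q - 28)/(X + ⅕) = (-28 + Q)/(⅕ + X))
√(1647 - 2865) + w((5*C)*4, -88) = √(1647 - 2865) + 5*(-28 + (5*1)*4)/(1 + 5*(-88)) = √(-1218) + 5*(-28 + 5*4)/(1 - 440) = I*√1218 + 5*(-28 + 20)/(-439) = I*√1218 + 5*(-1/439)*(-8) = I*√1218 + 40/439 = 40/439 + I*√1218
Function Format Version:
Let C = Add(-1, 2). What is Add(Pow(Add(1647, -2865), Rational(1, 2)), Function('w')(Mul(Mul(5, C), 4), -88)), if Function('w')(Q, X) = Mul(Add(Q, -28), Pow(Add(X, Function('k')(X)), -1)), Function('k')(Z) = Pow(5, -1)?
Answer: Add(Rational(40, 439), Mul(I, Pow(1218, Rational(1, 2)))) ≈ Add(0.091116, Mul(34.900, I))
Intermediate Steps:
Function('k')(Z) = Rational(1, 5)
C = 1
Function('w')(Q, X) = Mul(Pow(Add(Rational(1, 5), X), -1), Add(-28, Q)) (Function('w')(Q, X) = Mul(Add(Q, -28), Pow(Add(X, Rational(1, 5)), -1)) = Mul(Add(-28, Q), Pow(Add(Rational(1, 5), X), -1)) = Mul(Pow(Add(Rational(1, 5), X), -1), Add(-28, Q)))
Add(Pow(Add(1647, -2865), Rational(1, 2)), Function('w')(Mul(Mul(5, C), 4), -88)) = Add(Pow(Add(1647, -2865), Rational(1, 2)), Mul(5, Pow(Add(1, Mul(5, -88)), -1), Add(-28, Mul(Mul(5, 1), 4)))) = Add(Pow(-1218, Rational(1, 2)), Mul(5, Pow(Add(1, -440), -1), Add(-28, Mul(5, 4)))) = Add(Mul(I, Pow(1218, Rational(1, 2))), Mul(5, Pow(-439, -1), Add(-28, 20))) = Add(Mul(I, Pow(1218, Rational(1, 2))), Mul(5, Rational(-1, 439), -8)) = Add(Mul(I, Pow(1218, Rational(1, 2))), Rational(40, 439)) = Add(Rational(40, 439), Mul(I, Pow(1218, Rational(1, 2))))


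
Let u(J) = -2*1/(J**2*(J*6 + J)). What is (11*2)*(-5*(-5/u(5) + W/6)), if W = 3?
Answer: -240680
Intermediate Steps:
u(J) = -2/(7*J**3) (u(J) = -2*1/(J**2*(6*J + J)) = -2*1/(7*J**3) = -2/(7*J**3))
(11*2)*(-5*(-5/u(5) + W/6)) = (11*2)*(-5*(-5/((-2/7/5**3)) + 3/6)) = 22*(-5*(-5/((-2/7*1/125)) + 3*(1/6))) = 22*(-5*(-5/(-2/875) + 1/2)) = 22*(-5*(-5*(-875/2) + 1/2)) = 22*(-5*(4375/2 + 1/2)) = 22*(-5*2188) = 22*(-10940) = -240680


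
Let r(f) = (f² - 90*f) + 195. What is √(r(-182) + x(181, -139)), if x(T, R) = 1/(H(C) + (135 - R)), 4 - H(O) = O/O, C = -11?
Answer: 4*√238334678/277 ≈ 222.93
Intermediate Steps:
H(O) = 3 (H(O) = 4 - O/O = 4 - 1*1 = 4 - 1 = 3)
x(T, R) = 1/(138 - R) (x(T, R) = 1/(3 + (135 - R)) = 1/(138 - R))
r(f) = 195 + f² - 90*f
√(r(-182) + x(181, -139)) = √((195 + (-182)² - 90*(-182)) + 1/(138 - 1*(-139))) = √((195 + 33124 + 16380) + 1/(138 + 139)) = √(49699 + 1/277) = √(13766624/277) = 4*√238334678/277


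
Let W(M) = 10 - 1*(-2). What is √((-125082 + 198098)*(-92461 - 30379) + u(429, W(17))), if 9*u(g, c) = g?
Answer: I*√80723568531/3 ≈ 94706.0*I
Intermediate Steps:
W(M) = 12 (W(M) = 10 + 2 = 12)
u(g, c) = g/9
√((-125082 + 198098)*(-92461 - 30379) + u(429, W(17))) = √((-125082 + 198098)*(-92461 - 30379) + (⅑)*429) = √(73016*(-122840) + 143/3) = √(-8969285440 + 143/3) = √(-26907856177/3) = I*√80723568531/3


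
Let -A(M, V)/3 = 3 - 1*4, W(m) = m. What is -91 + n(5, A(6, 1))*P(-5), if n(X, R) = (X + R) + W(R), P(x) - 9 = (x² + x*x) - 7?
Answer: 481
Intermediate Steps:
P(x) = 2 + 2*x² (P(x) = 9 + ((x² + x*x) - 7) = 9 + ((x² + x²) - 7) = 9 + (2*x² - 7) = 9 + (-7 + 2*x²) = 2 + 2*x²)
A(M, V) = 3 (A(M, V) = -3*(3 - 1*4) = -3*(3 - 4) = -3*(-1) = 3)
n(X, R) = X + 2*R (n(X, R) = (X + R) + R = (R + X) + R = X + 2*R)
-91 + n(5, A(6, 1))*P(-5) = -91 + (5 + 2*3)*(2 + 2*(-5)²) = -91 + (5 + 6)*(2 + 2*25) = -91 + 11*(2 + 50) = -91 + 11*52 = -91 + 572 = 481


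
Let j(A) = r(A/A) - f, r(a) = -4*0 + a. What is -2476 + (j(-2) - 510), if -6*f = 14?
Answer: -8948/3 ≈ -2982.7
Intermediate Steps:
f = -7/3 (f = -⅙*14 = -7/3 ≈ -2.3333)
r(a) = a (r(a) = 0 + a = a)
j(A) = 10/3 (j(A) = A/A - 1*(-7/3) = 1 + 7/3 = 10/3)
-2476 + (j(-2) - 510) = -2476 + (10/3 - 510) = -2476 - 1520/3 = -8948/3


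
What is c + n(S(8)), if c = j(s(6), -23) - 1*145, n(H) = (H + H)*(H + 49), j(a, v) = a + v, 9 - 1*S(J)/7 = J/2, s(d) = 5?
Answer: 5717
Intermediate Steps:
S(J) = 63 - 7*J/2
n(H) = 2*H*(49 + H) (n(H) = (2*H)*(49 + H) = 2*H*(49 + H))
c = -163 (c = (5 - 23) - 1*145 = -18 - 145 = -163)
c + n(S(8)) = -163 + 2*(63 - 7/2*8)*(49 + (63 - 7/2*8)) = -163 + 2*(63 - 28)*(49 + (63 - 28)) = -163 + 2*35*(49 + 35) = -163 + 2*35*84 = -163 + 5880 = 5717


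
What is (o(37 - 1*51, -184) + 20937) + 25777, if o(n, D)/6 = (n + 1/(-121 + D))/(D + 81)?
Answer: 1467545936/31415 ≈ 46715.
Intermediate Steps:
o(n, D) = 6*(n + 1/(-121 + D))/(81 + D) (o(n, D) = 6*((n + 1/(-121 + D))/(D + 81)) = 6*((n + 1/(-121 + D))/(81 + D)) = 6*(n + 1/(-121 + D))/(81 + D))
(o(37 - 1*51, -184) + 20937) + 25777 = (6*(-1 + 121*(37 - 1*51) - 1*(-184)*(37 - 1*51))/(9801 - 1*(-184)² + 40*(-184)) + 20937) + 25777 = (6*(-1 + 121*(37 - 51) - 1*(-184)*(37 - 51))/(9801 - 1*33856 - 7360) + 20937) + 25777 = (6*(-1 + 121*(-14) - 1*(-184)*(-14))/(9801 - 33856 - 7360) + 20937) + 25777 = (6*(-1 - 1694 - 2576)/(-31415) + 20937) + 25777 = (6*(-1/31415)*(-4271) + 20937) + 25777 = (25626/31415 + 20937) + 25777 = 657761481/31415 + 25777 = 1467545936/31415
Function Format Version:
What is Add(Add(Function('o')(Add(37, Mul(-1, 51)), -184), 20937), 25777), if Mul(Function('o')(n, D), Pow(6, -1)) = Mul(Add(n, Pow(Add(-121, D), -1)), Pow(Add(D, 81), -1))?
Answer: Rational(1467545936, 31415) ≈ 46715.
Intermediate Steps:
Function('o')(n, D) = Mul(6, Pow(Add(81, D), -1), Add(n, Pow(Add(-121, D), -1))) (Function('o')(n, D) = Mul(6, Mul(Add(n, Pow(Add(-121, D), -1)), Pow(Add(D, 81), -1))) = Mul(6, Mul(Add(n, Pow(Add(-121, D), -1)), Pow(Add(81, D), -1))) = Mul(6, Mul(Pow(Add(81, D), -1), Add(n, Pow(Add(-121, D), -1)))) = Mul(6, Pow(Add(81, D), -1), Add(n, Pow(Add(-121, D), -1))))
Add(Add(Function('o')(Add(37, Mul(-1, 51)), -184), 20937), 25777) = Add(Add(Mul(6, Pow(Add(9801, Mul(-1, Pow(-184, 2)), Mul(40, -184)), -1), Add(-1, Mul(121, Add(37, Mul(-1, 51))), Mul(-1, -184, Add(37, Mul(-1, 51))))), 20937), 25777) = Add(Add(Mul(6, Pow(Add(9801, Mul(-1, 33856), -7360), -1), Add(-1, Mul(121, Add(37, -51)), Mul(-1, -184, Add(37, -51)))), 20937), 25777) = Add(Add(Mul(6, Pow(Add(9801, -33856, -7360), -1), Add(-1, Mul(121, -14), Mul(-1, -184, -14))), 20937), 25777) = Add(Add(Mul(6, Pow(-31415, -1), Add(-1, -1694, -2576)), 20937), 25777) = Add(Add(Mul(6, Rational(-1, 31415), -4271), 20937), 25777) = Add(Add(Rational(25626, 31415), 20937), 25777) = Add(Rational(657761481, 31415), 25777) = Rational(1467545936, 31415)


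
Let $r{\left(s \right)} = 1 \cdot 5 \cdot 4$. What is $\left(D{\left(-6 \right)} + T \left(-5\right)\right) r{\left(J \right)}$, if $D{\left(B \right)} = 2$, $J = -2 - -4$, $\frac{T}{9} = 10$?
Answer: $-8960$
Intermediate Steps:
$T = 90$ ($T = 9 \cdot 10 = 90$)
$J = 2$ ($J = -2 + 4 = 2$)
$r{\left(s \right)} = 20$ ($r{\left(s \right)} = 5 \cdot 4 = 20$)
$\left(D{\left(-6 \right)} + T \left(-5\right)\right) r{\left(J \right)} = \left(2 + 90 \left(-5\right)\right) 20 = \left(2 - 450\right) 20 = \left(-448\right) 20 = -8960$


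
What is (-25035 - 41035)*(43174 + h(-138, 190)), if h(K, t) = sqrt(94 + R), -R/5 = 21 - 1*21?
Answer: -2852506180 - 66070*sqrt(94) ≈ -2.8531e+9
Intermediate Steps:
R = 0 (R = -5*(21 - 1*21) = -5*(21 - 21) = -5*0 = 0)
h(K, t) = sqrt(94) (h(K, t) = sqrt(94 + 0) = sqrt(94))
(-25035 - 41035)*(43174 + h(-138, 190)) = (-25035 - 41035)*(43174 + sqrt(94)) = -66070*(43174 + sqrt(94)) = -2852506180 - 66070*sqrt(94)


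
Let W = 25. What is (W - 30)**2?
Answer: 25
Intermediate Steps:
(W - 30)**2 = (25 - 30)**2 = (-5)**2 = 25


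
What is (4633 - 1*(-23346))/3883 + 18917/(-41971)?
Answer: 1100851898/162973393 ≈ 6.7548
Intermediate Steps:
(4633 - 1*(-23346))/3883 + 18917/(-41971) = (4633 + 23346)*(1/3883) + 18917*(-1/41971) = 27979*(1/3883) - 18917/41971 = 27979/3883 - 18917/41971 = 1100851898/162973393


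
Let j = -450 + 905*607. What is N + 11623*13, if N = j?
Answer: 699984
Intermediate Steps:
j = 548885 (j = -450 + 549335 = 548885)
N = 548885
N + 11623*13 = 548885 + 11623*13 = 548885 + 151099 = 699984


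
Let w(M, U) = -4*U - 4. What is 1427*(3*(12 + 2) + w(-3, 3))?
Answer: 37102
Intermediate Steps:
w(M, U) = -4 - 4*U
1427*(3*(12 + 2) + w(-3, 3)) = 1427*(3*(12 + 2) + (-4 - 4*3)) = 1427*(3*14 + (-4 - 12)) = 1427*(42 - 16) = 1427*26 = 37102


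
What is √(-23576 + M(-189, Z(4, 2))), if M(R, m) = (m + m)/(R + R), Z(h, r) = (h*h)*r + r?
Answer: I*√93573858/63 ≈ 153.55*I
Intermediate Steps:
Z(h, r) = r + r*h² (Z(h, r) = h²*r + r = r*h² + r = r + r*h²)
M(R, m) = m/R (M(R, m) = (2*m)/((2*R)) = (2*m)*(1/(2*R)) = m/R)
√(-23576 + M(-189, Z(4, 2))) = √(-23576 + (2*(1 + 4²))/(-189)) = √(-23576 + (2*(1 + 16))*(-1/189)) = √(-23576 + (2*17)*(-1/189)) = √(-23576 + 34*(-1/189)) = √(-23576 - 34/189) = √(-4455898/189) = I*√93573858/63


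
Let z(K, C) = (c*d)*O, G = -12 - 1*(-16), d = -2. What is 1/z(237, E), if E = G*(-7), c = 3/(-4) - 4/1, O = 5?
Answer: 2/95 ≈ 0.021053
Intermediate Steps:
G = 4 (G = -12 + 16 = 4)
c = -19/4 (c = 3*(-1/4) - 4*1 = -3/4 - 4 = -19/4 ≈ -4.7500)
E = -28 (E = 4*(-7) = -28)
z(K, C) = 95/2 (z(K, C) = -19/4*(-2)*5 = (19/2)*5 = 95/2)
1/z(237, E) = 1/(95/2) = 2/95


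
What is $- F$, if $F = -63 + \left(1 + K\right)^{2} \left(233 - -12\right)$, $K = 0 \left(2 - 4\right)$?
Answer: $-182$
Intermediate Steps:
$K = 0$ ($K = 0 \left(-2\right) = 0$)
$F = 182$ ($F = -63 + \left(1 + 0\right)^{2} \left(233 - -12\right) = -63 + 1^{2} \left(233 + 12\right) = -63 + 1 \cdot 245 = -63 + 245 = 182$)
$- F = \left(-1\right) 182 = -182$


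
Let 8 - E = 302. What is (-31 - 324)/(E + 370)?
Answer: -355/76 ≈ -4.6711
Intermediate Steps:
E = -294 (E = 8 - 1*302 = 8 - 302 = -294)
(-31 - 324)/(E + 370) = (-31 - 324)/(-294 + 370) = -355/76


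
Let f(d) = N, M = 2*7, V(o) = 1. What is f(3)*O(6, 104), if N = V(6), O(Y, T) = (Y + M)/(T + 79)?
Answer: 20/183 ≈ 0.10929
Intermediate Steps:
M = 14
O(Y, T) = (14 + Y)/(79 + T) (O(Y, T) = (Y + 14)/(T + 79) = (14 + Y)/(79 + T))
N = 1
f(d) = 1
f(3)*O(6, 104) = 1*((14 + 6)/(79 + 104)) = 1*(20/183) = 20/183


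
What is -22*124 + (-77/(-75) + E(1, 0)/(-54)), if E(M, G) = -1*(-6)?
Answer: -613594/225 ≈ -2727.1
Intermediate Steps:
E(M, G) = 6
-22*124 + (-77/(-75) + E(1, 0)/(-54)) = -22*124 + (-77/(-75) + 6/(-54)) = -2728 + (-77*(-1/75) + 6*(-1/54)) = -2728 + (77/75 - 1/9) = -2728 + 206/225 = -613594/225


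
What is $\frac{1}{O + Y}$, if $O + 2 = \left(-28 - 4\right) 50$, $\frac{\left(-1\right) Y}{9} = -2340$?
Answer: $\frac{1}{19458} \approx 5.1393 \cdot 10^{-5}$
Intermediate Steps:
$Y = 21060$ ($Y = \left(-9\right) \left(-2340\right) = 21060$)
$O = -1602$ ($O = -2 + \left(-28 - 4\right) 50 = -2 - 1600 = -1602$)
$\frac{1}{O + Y} = \frac{1}{-1602 + 21060} = \frac{1}{19458}$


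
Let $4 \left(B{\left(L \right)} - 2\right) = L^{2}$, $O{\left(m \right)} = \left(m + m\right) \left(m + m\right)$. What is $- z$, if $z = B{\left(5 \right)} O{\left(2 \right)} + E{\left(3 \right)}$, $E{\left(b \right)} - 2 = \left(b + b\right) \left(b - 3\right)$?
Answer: $-134$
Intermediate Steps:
$E{\left(b \right)} = 2 + 2 b \left(-3 + b\right)$ ($E{\left(b \right)} = 2 + \left(b + b\right) \left(b - 3\right) = 2 + 2 b \left(-3 + b\right)$)
$O{\left(m \right)} = 4 m^{2}$ ($O{\left(m \right)} = 2 m 2 m = 4 m^{2}$)
$B{\left(L \right)} = 2 + \frac{L^{2}}{4}$
$z = 134$ ($z = \left(2 + \frac{5^{2}}{4}\right) 4 \cdot 2^{2} + \left(2 - 18 + 2 \cdot 3^{2}\right) = \left(2 + \frac{1}{4} \cdot 25\right) 4 \cdot 4 + \left(2 - 18 + 2 \cdot 9\right) = \left(2 + \frac{25}{4}\right) 16 + \left(2 - 18 + 18\right) = \frac{33}{4} \cdot 16 + 2 = 132 + 2 = 134$)
$- z = \left(-1\right) 134 = -134$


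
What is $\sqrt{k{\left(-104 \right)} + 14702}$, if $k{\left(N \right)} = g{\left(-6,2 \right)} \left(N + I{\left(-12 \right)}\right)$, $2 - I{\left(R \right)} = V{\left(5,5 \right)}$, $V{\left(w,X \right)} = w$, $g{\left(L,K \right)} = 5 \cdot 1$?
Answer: $\sqrt{14167} \approx 119.03$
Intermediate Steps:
$g{\left(L,K \right)} = 5$
$I{\left(R \right)} = -3$ ($I{\left(R \right)} = 2 - 5 = -3$)
$k{\left(N \right)} = -15 + 5 N$ ($k{\left(N \right)} = 5 \left(N - 3\right) = 5 \left(-3 + N\right) = -15 + 5 N$)
$\sqrt{k{\left(-104 \right)} + 14702} = \sqrt{\left(-15 + 5 \left(-104\right)\right) + 14702} = \sqrt{\left(-15 - 520\right) + 14702} = \sqrt{-535 + 14702} = \sqrt{14167}$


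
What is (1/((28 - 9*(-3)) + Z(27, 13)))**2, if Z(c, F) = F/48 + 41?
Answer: 2304/21353641 ≈ 0.00010790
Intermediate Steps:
Z(c, F) = 41 + F/48 (Z(c, F) = F/48 + 41 = 41 + F/48)
(1/((28 - 9*(-3)) + Z(27, 13)))**2 = (1/((28 - 9*(-3)) + (41 + (1/48)*13)))**2 = (1/((28 + 27) + (41 + 13/48)))**2 = (1/(55 + 1981/48))**2 = (1/(4621/48))**2 = (48/4621)**2 = 2304/21353641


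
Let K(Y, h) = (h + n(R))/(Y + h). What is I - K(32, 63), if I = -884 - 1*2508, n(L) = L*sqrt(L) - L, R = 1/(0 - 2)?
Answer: -644607/190 + I*sqrt(2)/380 ≈ -3392.7 + 0.0037216*I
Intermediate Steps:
R = -1/2 (R = 1/(-2) = -1/2 ≈ -0.50000)
n(L) = L**(3/2) - L
K(Y, h) = (1/2 + h - I*sqrt(2)/4)/(Y + h) (K(Y, h) = (h + ((-1/2)**(3/2) - 1*(-1/2)))/(Y + h) = (h + (-I*sqrt(2)/4 + 1/2))/(Y + h) = (h + (1/2 - I*sqrt(2)/4))/(Y + h) = (1/2 + h - I*sqrt(2)/4)/(Y + h))
I = -3392 (I = -884 - 2508 = -3392)
I - K(32, 63) = -3392 - (1/2 + 63 - I*sqrt(2)/4)/(32 + 63) = -3392 - (127/2 - I*sqrt(2)/4)/95 = -3392 - (127/190 - I*sqrt(2)/380) = -3392 + (-127/190 + I*sqrt(2)/380) = -644607/190 + I*sqrt(2)/380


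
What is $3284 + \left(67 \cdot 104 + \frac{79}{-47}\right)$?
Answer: $\frac{481765}{47} \approx 10250.0$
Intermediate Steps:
$3284 + \left(67 \cdot 104 + \frac{79}{-47}\right) = 3284 + \left(6968 + 79 \left(- \frac{1}{47}\right)\right) = 3284 + \left(6968 - \frac{79}{47}\right) = 3284 + \frac{327417}{47} = \frac{481765}{47}$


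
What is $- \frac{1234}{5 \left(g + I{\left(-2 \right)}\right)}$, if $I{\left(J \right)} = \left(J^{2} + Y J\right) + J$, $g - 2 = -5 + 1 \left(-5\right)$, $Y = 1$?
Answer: $\frac{617}{20} \approx 30.85$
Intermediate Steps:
$g = -8$ ($g = 2 + \left(-5 + 1 \left(-5\right)\right) = 2 - 10 = -8$)
$I{\left(J \right)} = J^{2} + 2 J$ ($I{\left(J \right)} = \left(J^{2} + 1 J\right) + J = \left(J^{2} + J\right) + J = \left(J + J^{2}\right) + J = J^{2} + 2 J$)
$- \frac{1234}{5 \left(g + I{\left(-2 \right)}\right)} = - \frac{1234}{5 \left(-8 - 2 \left(2 - 2\right)\right)} = - \frac{1234}{5 \left(-8 - 0\right)} = - \frac{1234}{5 \left(-8 + 0\right)} = - \frac{1234}{5 \left(-8\right)} = - \frac{1234}{-40} = \left(-1234\right) \left(- \frac{1}{40}\right) = \frac{617}{20}$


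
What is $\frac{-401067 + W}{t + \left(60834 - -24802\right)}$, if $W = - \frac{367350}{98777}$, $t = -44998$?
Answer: $- \frac{13205520803}{1338033242} \approx -9.8694$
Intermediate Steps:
$W = - \frac{367350}{98777}$ ($W = \left(-367350\right) \frac{1}{98777} = - \frac{367350}{98777} \approx -3.719$)
$\frac{-401067 + W}{t + \left(60834 - -24802\right)} = \frac{-401067 - \frac{367350}{98777}}{-44998 + \left(60834 - -24802\right)} = - \frac{39616562409}{98777 \left(-44998 + \left(60834 + 24802\right)\right)} = - \frac{39616562409}{98777 \left(-44998 + 85636\right)} = - \frac{39616562409}{98777 \cdot 40638} = \left(- \frac{39616562409}{98777}\right) \frac{1}{40638} = - \frac{13205520803}{1338033242}$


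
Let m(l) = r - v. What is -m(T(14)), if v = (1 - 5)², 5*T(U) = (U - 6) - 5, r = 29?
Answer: -13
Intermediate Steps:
T(U) = -11/5 + U/5 (T(U) = ((U - 6) - 5)/5 = ((-6 + U) - 5)/5 = (-11 + U)/5 = -11/5 + U/5)
v = 16 (v = (-4)² = 16)
m(l) = 13 (m(l) = 29 - 1*16 = 29 - 16 = 13)
-m(T(14)) = -1*13 = -13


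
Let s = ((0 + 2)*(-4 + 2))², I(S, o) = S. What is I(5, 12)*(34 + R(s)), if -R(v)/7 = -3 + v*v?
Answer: -8685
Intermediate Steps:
s = 16 (s = (2*(-2))² = (-4)² = 16)
R(v) = 21 - 7*v² (R(v) = -7*(-3 + v*v) = -7*(-3 + v²) = 21 - 7*v²)
I(5, 12)*(34 + R(s)) = 5*(34 + (21 - 7*16²)) = 5*(34 + (21 - 7*256)) = 5*(34 + (21 - 1792)) = 5*(34 - 1771) = 5*(-1737) = -8685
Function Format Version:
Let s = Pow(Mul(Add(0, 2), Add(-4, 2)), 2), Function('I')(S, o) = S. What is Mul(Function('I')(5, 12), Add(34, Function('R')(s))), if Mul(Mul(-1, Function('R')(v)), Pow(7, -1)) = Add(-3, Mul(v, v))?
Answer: -8685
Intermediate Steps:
s = 16 (s = Pow(Mul(2, -2), 2) = Pow(-4, 2) = 16)
Function('R')(v) = Add(21, Mul(-7, Pow(v, 2))) (Function('R')(v) = Mul(-7, Add(-3, Mul(v, v))) = Mul(-7, Add(-3, Pow(v, 2))) = Add(21, Mul(-7, Pow(v, 2))))
Mul(Function('I')(5, 12), Add(34, Function('R')(s))) = Mul(5, Add(34, Add(21, Mul(-7, Pow(16, 2))))) = Mul(5, Add(34, Add(21, Mul(-7, 256)))) = Mul(5, Add(34, Add(21, -1792))) = Mul(5, Add(34, -1771)) = Mul(5, -1737) = -8685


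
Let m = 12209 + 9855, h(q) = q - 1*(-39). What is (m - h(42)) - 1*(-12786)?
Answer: 34769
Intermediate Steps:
h(q) = 39 + q (h(q) = q + 39 = 39 + q)
m = 22064
(m - h(42)) - 1*(-12786) = (22064 - (39 + 42)) - 1*(-12786) = (22064 - 1*81) + 12786 = (22064 - 81) + 12786 = 21983 + 12786 = 34769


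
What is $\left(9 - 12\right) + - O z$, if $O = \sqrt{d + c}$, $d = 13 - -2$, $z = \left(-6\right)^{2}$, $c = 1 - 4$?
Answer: $-3 - 72 \sqrt{3} \approx -127.71$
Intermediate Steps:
$c = -3$ ($c = 1 - 4 = -3$)
$z = 36$
$d = 15$ ($d = 13 + 2 = 15$)
$O = 2 \sqrt{3}$ ($O = \sqrt{15 - 3} = \sqrt{12} = 2 \sqrt{3} \approx 3.4641$)
$\left(9 - 12\right) + - O z = \left(9 - 12\right) + - 2 \sqrt{3} \cdot 36 = -3 + - 2 \sqrt{3} \cdot 36 = -3 - 72 \sqrt{3}$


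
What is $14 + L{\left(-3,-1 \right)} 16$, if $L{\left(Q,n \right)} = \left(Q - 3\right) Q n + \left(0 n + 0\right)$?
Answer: $-274$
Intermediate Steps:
$L{\left(Q,n \right)} = Q n \left(-3 + Q\right)$ ($L{\left(Q,n \right)} = \left(-3 + Q\right) Q n + \left(0 + 0\right) = Q \left(-3 + Q\right) n + 0 = Q n \left(-3 + Q\right) + 0 = Q n \left(-3 + Q\right)$)
$14 + L{\left(-3,-1 \right)} 16 = 14 + \left(-3\right) \left(-1\right) \left(-3 - 3\right) 16 = 14 + \left(-3\right) \left(-1\right) \left(-6\right) 16 = 14 - 288 = -274$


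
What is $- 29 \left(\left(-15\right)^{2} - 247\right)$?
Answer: $638$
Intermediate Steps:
$- 29 \left(\left(-15\right)^{2} - 247\right) = - 29 \left(225 - 247\right) = \left(-29\right) \left(-22\right) = 638$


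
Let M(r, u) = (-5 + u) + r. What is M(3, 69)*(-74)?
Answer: -4958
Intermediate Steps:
M(r, u) = -5 + r + u
M(3, 69)*(-74) = (-5 + 3 + 69)*(-74) = 67*(-74) = -4958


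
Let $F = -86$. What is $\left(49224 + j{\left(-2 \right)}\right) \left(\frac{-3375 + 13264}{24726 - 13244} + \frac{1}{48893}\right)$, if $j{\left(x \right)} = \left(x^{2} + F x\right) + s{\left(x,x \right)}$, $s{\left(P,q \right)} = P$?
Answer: $\frac{11942321152941}{280694713} \approx 42546.0$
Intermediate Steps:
$j{\left(x \right)} = x^{2} - 85 x$ ($j{\left(x \right)} = \left(x^{2} - 86 x\right) + x = x^{2} - 85 x$)
$\left(49224 + j{\left(-2 \right)}\right) \left(\frac{-3375 + 13264}{24726 - 13244} + \frac{1}{48893}\right) = \left(49224 - 2 \left(-85 - 2\right)\right) \left(\frac{-3375 + 13264}{24726 - 13244} + \frac{1}{48893}\right) = \left(49224 - -174\right) \left(\frac{9889}{11482} + \frac{1}{48893}\right) = \left(49224 + 174\right) \left(9889 \cdot \frac{1}{11482} + \frac{1}{48893}\right) = 49398 \left(\frac{9889}{11482} + \frac{1}{48893}\right) = 49398 \cdot \frac{483514359}{561389426} = \frac{11942321152941}{280694713}$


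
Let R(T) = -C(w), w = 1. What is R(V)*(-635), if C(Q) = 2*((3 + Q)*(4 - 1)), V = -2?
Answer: 15240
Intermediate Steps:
C(Q) = 18 + 6*Q (C(Q) = 2*((3 + Q)*3) = 2*(9 + 3*Q) = 18 + 6*Q)
R(T) = -24 (R(T) = -(18 + 6*1) = -(18 + 6) = -1*24 = -24)
R(V)*(-635) = -24*(-635) = 15240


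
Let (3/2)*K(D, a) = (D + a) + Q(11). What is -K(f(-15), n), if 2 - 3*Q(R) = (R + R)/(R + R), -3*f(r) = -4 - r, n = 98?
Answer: -568/9 ≈ -63.111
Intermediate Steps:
f(r) = 4/3 + r/3 (f(r) = -(-4 - r)/3 = 4/3 + r/3)
Q(R) = ⅓ (Q(R) = ⅔ - (R + R)/(3*(R + R)) = ⅔ - 2*R/(3*(2*R)) = ⅔ - 2*R*1/(2*R)/3 = ⅔ - ⅓*1 = ⅔ - ⅓ = ⅓)
K(D, a) = 2/9 + 2*D/3 + 2*a/3 (K(D, a) = 2*((D + a) + ⅓)/3 = 2*(⅓ + D + a)/3 = 2/9 + 2*D/3 + 2*a/3)
-K(f(-15), n) = -(2/9 + 2*(4/3 + (⅓)*(-15))/3 + (⅔)*98) = -(2/9 + 2*(4/3 - 5)/3 + 196/3) = -(2/9 + (⅔)*(-11/3) + 196/3) = -(2/9 - 22/9 + 196/3) = -1*568/9 = -568/9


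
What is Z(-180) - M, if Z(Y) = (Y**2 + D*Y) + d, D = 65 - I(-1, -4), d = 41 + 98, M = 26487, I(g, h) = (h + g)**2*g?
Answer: -10148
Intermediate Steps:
I(g, h) = g*(g + h)**2 (I(g, h) = (g + h)**2*g = g*(g + h)**2)
d = 139
D = 90 (D = 65 - (-1)*(-1 - 4)**2 = 65 - (-1)*(-5)**2 = 65 - (-1)*25 = 65 - 1*(-25) = 65 + 25 = 90)
Z(Y) = 139 + Y**2 + 90*Y (Z(Y) = (Y**2 + 90*Y) + 139 = 139 + Y**2 + 90*Y)
Z(-180) - M = (139 + (-180)**2 + 90*(-180)) - 1*26487 = (139 + 32400 - 16200) - 26487 = 16339 - 26487 = -10148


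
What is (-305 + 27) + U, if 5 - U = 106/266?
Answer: -36362/133 ≈ -273.40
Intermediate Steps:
U = 612/133 (U = 5 - 106/266 = 5 - 1*53/133 = 5 - 53/133 = 612/133 ≈ 4.6015)
(-305 + 27) + U = (-305 + 27) + 612/133 = -278 + 612/133 = -36362/133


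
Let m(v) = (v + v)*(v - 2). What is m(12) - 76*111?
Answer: -8196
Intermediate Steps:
m(v) = 2*v*(-2 + v) (m(v) = (2*v)*(-2 + v) = 2*v*(-2 + v))
m(12) - 76*111 = 2*12*(-2 + 12) - 76*111 = 2*12*10 - 8436 = 240 - 8436 = -8196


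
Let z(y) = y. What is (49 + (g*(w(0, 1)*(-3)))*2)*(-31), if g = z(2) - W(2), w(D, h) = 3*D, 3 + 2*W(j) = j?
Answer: -1519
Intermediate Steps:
W(j) = -3/2 + j/2
g = 5/2 (g = 2 - (-3/2 + (½)*2) = 2 - (-3/2 + 1) = 2 - 1*(-½) = 2 + ½ = 5/2 ≈ 2.5000)
(49 + (g*(w(0, 1)*(-3)))*2)*(-31) = (49 + (5*((3*0)*(-3))/2)*2)*(-31) = (49 + (5*(0*(-3))/2)*2)*(-31) = (49 + ((5/2)*0)*2)*(-31) = (49 + 0*2)*(-31) = (49 + 0)*(-31) = 49*(-31) = -1519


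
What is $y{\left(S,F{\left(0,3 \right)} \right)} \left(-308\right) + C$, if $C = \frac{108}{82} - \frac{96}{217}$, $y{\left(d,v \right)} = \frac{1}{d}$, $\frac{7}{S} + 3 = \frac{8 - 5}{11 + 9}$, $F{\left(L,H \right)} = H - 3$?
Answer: $\frac{5617329}{44485} \approx 126.27$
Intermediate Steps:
$F{\left(L,H \right)} = -3 + H$
$S = - \frac{140}{57}$ ($S = \frac{7}{-3 + \frac{8 - 5}{11 + 9}} = \frac{7}{-3 + \frac{3}{20}} = \frac{7}{- \frac{57}{20}} = 7 \left(- \frac{20}{57}\right) = - \frac{140}{57} \approx -2.4561$)
$C = \frac{7782}{8897}$ ($C = 108 \cdot \frac{1}{82} - \frac{96}{217} = \frac{54}{41} - \frac{96}{217} = \frac{7782}{8897} \approx 0.87468$)
$y{\left(S,F{\left(0,3 \right)} \right)} \left(-308\right) + C = \frac{1}{- \frac{140}{57}} \left(-308\right) + \frac{7782}{8897} = \left(- \frac{57}{140}\right) \left(-308\right) + \frac{7782}{8897} = \frac{627}{5} + \frac{7782}{8897} = \frac{5617329}{44485}$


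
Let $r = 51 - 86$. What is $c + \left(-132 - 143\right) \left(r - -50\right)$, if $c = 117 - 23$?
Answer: $-4031$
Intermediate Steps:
$c = 94$ ($c = 117 - 23 = 94$)
$r = -35$
$c + \left(-132 - 143\right) \left(r - -50\right) = 94 + \left(-132 - 143\right) \left(-35 - -50\right) = 94 + \left(-132 - 143\right) \left(-35 + 50\right) = 94 - 4125 = -4031$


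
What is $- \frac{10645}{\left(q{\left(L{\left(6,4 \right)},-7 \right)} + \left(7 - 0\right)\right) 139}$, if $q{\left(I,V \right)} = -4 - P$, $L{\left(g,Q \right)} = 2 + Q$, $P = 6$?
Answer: $\frac{10645}{417} \approx 25.528$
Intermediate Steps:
$q{\left(I,V \right)} = -10$ ($q{\left(I,V \right)} = -4 - 6 = -10$)
$- \frac{10645}{\left(q{\left(L{\left(6,4 \right)},-7 \right)} + \left(7 - 0\right)\right) 139} = - \frac{10645}{\left(-10 + \left(7 - 0\right)\right) 139} = - \frac{10645}{\left(-10 + \left(7 + 0\right)\right) 139} = - \frac{10645}{\left(-10 + 7\right) 139} = - \frac{10645}{\left(-3\right) 139} = - \frac{10645}{-417} = \left(-10645\right) \left(- \frac{1}{417}\right) = \frac{10645}{417}$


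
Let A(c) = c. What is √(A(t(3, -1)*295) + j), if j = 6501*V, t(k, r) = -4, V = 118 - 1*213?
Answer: 5*I*√24751 ≈ 786.62*I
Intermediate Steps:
V = -95 (V = 118 - 213 = -95)
j = -617595 (j = 6501*(-95) = -617595)
√(A(t(3, -1)*295) + j) = √(-4*295 - 617595) = √(-1180 - 617595) = √(-618775) = 5*I*√24751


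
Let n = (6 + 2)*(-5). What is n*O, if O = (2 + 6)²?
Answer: -2560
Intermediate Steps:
n = -40 (n = 8*(-5) = -40)
O = 64 (O = 8² = 64)
n*O = -40*64 = -2560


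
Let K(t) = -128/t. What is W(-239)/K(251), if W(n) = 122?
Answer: -15311/64 ≈ -239.23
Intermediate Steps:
W(-239)/K(251) = 122/((-128/251)) = 122/((-128*1/251)) = 122/(-128/251) = 122*(-251/128) = -15311/64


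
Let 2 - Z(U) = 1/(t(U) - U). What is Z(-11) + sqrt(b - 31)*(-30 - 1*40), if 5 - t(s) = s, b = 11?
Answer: 53/27 - 140*I*sqrt(5) ≈ 1.963 - 313.05*I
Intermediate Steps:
t(s) = 5 - s
Z(U) = 2 - 1/(5 - 2*U) (Z(U) = 2 - 1/((5 - U) - U) = 2 - 1/(5 - 2*U))
Z(-11) + sqrt(b - 31)*(-30 - 1*40) = (-9 + 4*(-11))/(-5 + 2*(-11)) + sqrt(11 - 31)*(-30 - 1*40) = (-9 - 44)/(-5 - 22) + sqrt(-20)*(-30 - 40) = -53/(-27) + (2*I*sqrt(5))*(-70) = -1/27*(-53) - 140*I*sqrt(5) = 53/27 - 140*I*sqrt(5)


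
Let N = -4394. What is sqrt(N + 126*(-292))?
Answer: I*sqrt(41186) ≈ 202.94*I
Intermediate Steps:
sqrt(N + 126*(-292)) = sqrt(-4394 + 126*(-292)) = sqrt(-4394 - 36792) = sqrt(-41186) = I*sqrt(41186)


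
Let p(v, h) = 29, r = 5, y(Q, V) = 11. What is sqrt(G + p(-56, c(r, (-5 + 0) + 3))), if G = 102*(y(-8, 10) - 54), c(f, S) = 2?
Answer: I*sqrt(4357) ≈ 66.008*I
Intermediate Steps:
G = -4386 (G = 102*(11 - 54) = 102*(-43) = -4386)
sqrt(G + p(-56, c(r, (-5 + 0) + 3))) = sqrt(-4386 + 29) = sqrt(-4357) = I*sqrt(4357)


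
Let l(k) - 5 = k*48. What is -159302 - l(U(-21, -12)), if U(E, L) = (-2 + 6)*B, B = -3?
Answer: -158731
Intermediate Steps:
U(E, L) = -12 (U(E, L) = (-2 + 6)*(-3) = 4*(-3) = -12)
l(k) = 5 + 48*k (l(k) = 5 + k*48 = 5 + 48*k)
-159302 - l(U(-21, -12)) = -159302 - (5 + 48*(-12)) = -159302 - (5 - 576) = -159302 - 1*(-571) = -159302 + 571 = -158731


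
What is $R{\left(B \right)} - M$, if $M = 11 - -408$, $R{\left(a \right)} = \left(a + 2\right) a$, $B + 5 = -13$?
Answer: $-131$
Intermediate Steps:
$B = -18$ ($B = -5 - 13 = -18$)
$R{\left(a \right)} = a \left(2 + a\right)$ ($R{\left(a \right)} = \left(2 + a\right) a = a \left(2 + a\right)$)
$M = 419$ ($M = 11 + 408 = 419$)
$R{\left(B \right)} - M = - 18 \left(2 - 18\right) - 419 = \left(-18\right) \left(-16\right) - 419 = 288 - 419 = -131$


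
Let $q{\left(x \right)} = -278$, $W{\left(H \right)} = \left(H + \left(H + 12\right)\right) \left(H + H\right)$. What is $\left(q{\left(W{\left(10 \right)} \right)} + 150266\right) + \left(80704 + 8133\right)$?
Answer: $238825$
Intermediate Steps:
$W{\left(H \right)} = 2 H \left(12 + 2 H\right)$ ($W{\left(H \right)} = \left(H + \left(12 + H\right)\right) 2 H = \left(12 + 2 H\right) 2 H = 2 H \left(12 + 2 H\right)$)
$\left(q{\left(W{\left(10 \right)} \right)} + 150266\right) + \left(80704 + 8133\right) = \left(-278 + 150266\right) + \left(80704 + 8133\right) = 149988 + 88837 = 238825$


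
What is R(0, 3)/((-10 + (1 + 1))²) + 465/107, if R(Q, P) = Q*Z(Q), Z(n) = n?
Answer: 465/107 ≈ 4.3458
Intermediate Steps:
R(Q, P) = Q² (R(Q, P) = Q*Q = Q²)
R(0, 3)/((-10 + (1 + 1))²) + 465/107 = 0²/((-10 + (1 + 1))²) + 465/107 = 0/((-10 + 2)²) + 465*(1/107) = 0/((-8)²) + 465/107 = 0/64 + 465/107 = 0*(1/64) + 465/107 = 0 + 465/107 = 465/107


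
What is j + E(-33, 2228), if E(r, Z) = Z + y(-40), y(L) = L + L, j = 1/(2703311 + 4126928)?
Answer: 14671353373/6830239 ≈ 2148.0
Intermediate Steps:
j = 1/6830239 ≈ 1.4641e-7
y(L) = 2*L
E(r, Z) = -80 + Z (E(r, Z) = Z + 2*(-40) = Z - 80 = -80 + Z)
j + E(-33, 2228) = 1/6830239 + (-80 + 2228) = 1/6830239 + 2148 = 14671353373/6830239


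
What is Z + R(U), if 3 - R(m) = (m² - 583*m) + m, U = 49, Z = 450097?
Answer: 476217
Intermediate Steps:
R(m) = 3 - m² + 582*m (R(m) = 3 - ((m² - 583*m) + m) = 3 - (m² - 582*m) = 3 + (-m² + 582*m) = 3 - m² + 582*m)
Z + R(U) = 450097 + (3 - 1*49² + 582*49) = 450097 + (3 - 1*2401 + 28518) = 450097 + (3 - 2401 + 28518) = 450097 + 26120 = 476217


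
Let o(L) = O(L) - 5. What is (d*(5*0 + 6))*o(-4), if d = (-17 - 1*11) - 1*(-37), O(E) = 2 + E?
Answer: -378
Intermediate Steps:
d = 9 (d = (-17 - 11) + 37 = -28 + 37 = 9)
o(L) = -3 + L (o(L) = (2 + L) - 5 = -3 + L)
(d*(5*0 + 6))*o(-4) = (9*(5*0 + 6))*(-3 - 4) = (9*(0 + 6))*(-7) = (9*6)*(-7) = 54*(-7) = -378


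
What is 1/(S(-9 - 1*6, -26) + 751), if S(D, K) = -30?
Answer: 1/721 ≈ 0.0013870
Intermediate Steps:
1/(S(-9 - 1*6, -26) + 751) = 1/(-30 + 751) = 1/721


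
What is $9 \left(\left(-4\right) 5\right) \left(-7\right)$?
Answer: $1260$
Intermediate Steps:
$9 \left(\left(-4\right) 5\right) \left(-7\right) = 9 \left(-20\right) \left(-7\right) = \left(-180\right) \left(-7\right) = 1260$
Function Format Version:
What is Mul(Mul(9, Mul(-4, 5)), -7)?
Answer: 1260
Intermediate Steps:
Mul(Mul(9, Mul(-4, 5)), -7) = Mul(Mul(9, -20), -7) = Mul(-180, -7) = 1260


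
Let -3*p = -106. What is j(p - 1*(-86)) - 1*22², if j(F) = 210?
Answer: -274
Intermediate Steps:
p = 106/3 (p = -⅓*(-106) = 106/3 ≈ 35.333)
j(p - 1*(-86)) - 1*22² = 210 - 1*22² = 210 - 1*484 = 210 - 484 = -274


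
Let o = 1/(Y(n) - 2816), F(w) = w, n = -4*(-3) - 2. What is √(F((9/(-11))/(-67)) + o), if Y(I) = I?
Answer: √50701695374/2068022 ≈ 0.10888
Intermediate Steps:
n = 10 (n = 12 - 2 = 10)
o = -1/2806 (o = 1/(10 - 2816) = 1/(-2806) = -1/2806 ≈ -0.00035638)
√(F((9/(-11))/(-67)) + o) = √((9/(-11))/(-67) - 1/2806) = √((9*(-1/11))*(-1/67) - 1/2806) = √(-9/11*(-1/67) - 1/2806) = √(9/737 - 1/2806) = √(24517/2068022) = √50701695374/2068022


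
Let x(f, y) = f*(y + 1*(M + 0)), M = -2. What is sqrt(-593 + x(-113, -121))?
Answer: sqrt(13306) ≈ 115.35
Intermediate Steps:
x(f, y) = f*(-2 + y) (x(f, y) = f*(y + 1*(-2 + 0)) = f*(y + 1*(-2)) = f*(y - 2) = f*(-2 + y))
sqrt(-593 + x(-113, -121)) = sqrt(-593 - 113*(-2 - 121)) = sqrt(-593 - 113*(-123)) = sqrt(-593 + 13899) = sqrt(13306)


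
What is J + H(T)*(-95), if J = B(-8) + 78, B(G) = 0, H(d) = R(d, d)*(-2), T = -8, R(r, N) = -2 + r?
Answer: -1822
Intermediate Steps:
H(d) = 4 - 2*d (H(d) = (-2 + d)*(-2) = 4 - 2*d)
J = 78 (J = 0 + 78 = 78)
J + H(T)*(-95) = 78 + (4 - 2*(-8))*(-95) = 78 + (4 + 16)*(-95) = 78 + 20*(-95) = 78 - 1900 = -1822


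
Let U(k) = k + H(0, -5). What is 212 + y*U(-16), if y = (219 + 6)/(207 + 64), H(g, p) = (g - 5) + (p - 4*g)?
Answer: 51602/271 ≈ 190.41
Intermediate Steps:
H(g, p) = -5 + p - 3*g (H(g, p) = (-5 + g) + (p - 4*g) = -5 + p - 3*g)
y = 225/271 ≈ 0.83026
U(k) = -10 + k (U(k) = k + (-5 - 5 - 3*0) = k + (-5 - 5 + 0) = k - 10 = -10 + k)
212 + y*U(-16) = 212 + 225*(-10 - 16)/271 = 212 + (225/271)*(-26) = 212 - 5850/271 = 51602/271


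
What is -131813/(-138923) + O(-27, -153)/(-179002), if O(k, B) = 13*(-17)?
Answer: 23625492609/24867494846 ≈ 0.95006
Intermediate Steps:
O(k, B) = -221
-131813/(-138923) + O(-27, -153)/(-179002) = -131813/(-138923) - 221/(-179002) = -131813*(-1/138923) - 221*(-1/179002) = 131813/138923 + 221/179002 = 23625492609/24867494846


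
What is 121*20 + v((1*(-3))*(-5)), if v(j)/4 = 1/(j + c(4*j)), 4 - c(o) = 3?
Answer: 9681/4 ≈ 2420.3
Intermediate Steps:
c(o) = 1 (c(o) = 4 - 1*3 = 4 - 3 = 1)
v(j) = 4/(1 + j) (v(j) = 4/(j + 1) = 4/(1 + j))
121*20 + v((1*(-3))*(-5)) = 121*20 + 4/(1 + (1*(-3))*(-5)) = 2420 + 4/(1 - 3*(-5)) = 2420 + 4/(1 + 15) = 2420 + 4/16 = 2420 + 4*(1/16) = 2420 + ¼ = 9681/4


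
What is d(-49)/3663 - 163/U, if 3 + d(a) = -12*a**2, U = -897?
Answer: -2805554/365079 ≈ -7.6848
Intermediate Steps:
d(a) = -3 - 12*a**2
d(-49)/3663 - 163/U = (-3 - 12*(-49)**2)/3663 - 163/(-897) = (-3 - 12*2401)*(1/3663) - 163*(-1/897) = (-3 - 28812)*(1/3663) + 163/897 = -28815*1/3663 + 163/897 = -9605/1221 + 163/897 = -2805554/365079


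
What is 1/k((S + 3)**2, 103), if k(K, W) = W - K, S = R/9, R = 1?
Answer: 81/7559 ≈ 0.010716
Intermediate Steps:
S = 1/9 ≈ 0.11111
1/k((S + 3)**2, 103) = 1/(103 - (1/9 + 3)**2) = 1/(103 - (28/9)**2) = 1/(103 - 1*784/81) = 1/(103 - 784/81) = 1/(7559/81) = 81/7559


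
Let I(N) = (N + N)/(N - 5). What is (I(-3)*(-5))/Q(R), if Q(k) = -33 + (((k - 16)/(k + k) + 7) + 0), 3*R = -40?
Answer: 25/166 ≈ 0.15060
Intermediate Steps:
I(N) = 2*N/(-5 + N) (I(N) = (2*N)/(-5 + N) = 2*N/(-5 + N))
R = -40/3 (R = (1/3)*(-40) = -40/3 ≈ -13.333)
Q(k) = -26 + (-16 + k)/(2*k) (Q(k) = -33 + (((-16 + k)/((2*k)) + 7) + 0) = -33 + (((-16 + k)*(1/(2*k)) + 7) + 0) = -33 + (((-16 + k)/(2*k) + 7) + 0) = -33 + ((7 + (-16 + k)/(2*k)) + 0) = -33 + (7 + (-16 + k)/(2*k)) = -26 + (-16 + k)/(2*k))
(I(-3)*(-5))/Q(R) = ((2*(-3)/(-5 - 3))*(-5))/(-51/2 - 8/(-40/3)) = ((2*(-3)/(-8))*(-5))/(-51/2 - 8*(-3/40)) = ((2*(-3)*(-1/8))*(-5))/(-51/2 + 3/5) = ((3/4)*(-5))/(-249/10) = -15/4*(-10/249) = 25/166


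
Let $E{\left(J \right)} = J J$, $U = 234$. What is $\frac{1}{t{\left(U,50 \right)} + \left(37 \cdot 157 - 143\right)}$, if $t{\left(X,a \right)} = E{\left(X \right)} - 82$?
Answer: $\frac{1}{60340} \approx 1.6573 \cdot 10^{-5}$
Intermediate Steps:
$E{\left(J \right)} = J^{2}$
$t{\left(X,a \right)} = -82 + X^{2}$ ($t{\left(X,a \right)} = X^{2} - 82 = -82 + X^{2}$)
$\frac{1}{t{\left(U,50 \right)} + \left(37 \cdot 157 - 143\right)} = \frac{1}{\left(-82 + 234^{2}\right) + \left(37 \cdot 157 - 143\right)} = \frac{1}{\left(-82 + 54756\right) + \left(5809 - 143\right)} = \frac{1}{54674 + 5666} = \frac{1}{60340}$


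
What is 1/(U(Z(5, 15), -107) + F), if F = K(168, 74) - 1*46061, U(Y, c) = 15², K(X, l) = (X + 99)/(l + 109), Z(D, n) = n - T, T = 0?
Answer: -61/2795907 ≈ -2.1818e-5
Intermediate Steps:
Z(D, n) = n (Z(D, n) = n - 1*0 = n + 0 = n)
K(X, l) = (99 + X)/(109 + l)
U(Y, c) = 225
F = -2809632/61 (F = (99 + 168)/(109 + 74) - 1*46061 = 267/183 - 46061 = (1/183)*267 - 46061 = 89/61 - 46061 = -2809632/61 ≈ -46060.)
1/(U(Z(5, 15), -107) + F) = 1/(225 - 2809632/61) = 1/(-2795907/61) = -61/2795907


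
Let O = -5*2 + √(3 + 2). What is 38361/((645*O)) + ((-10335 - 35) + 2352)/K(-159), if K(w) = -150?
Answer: 152197/3225 - 673*√5/1075 ≈ 45.793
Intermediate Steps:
O = -10 + √5 ≈ -7.7639
38361/((645*O)) + ((-10335 - 35) + 2352)/K(-159) = 38361/((645*(-10 + √5))) + ((-10335 - 35) + 2352)/(-150) = 38361/(-6450 + 645*√5) + (-10370 + 2352)*(-1/150) = 38361/(-6450 + 645*√5) - 8018*(-1/150) = 38361/(-6450 + 645*√5) + 4009/75 = 4009/75 + 38361/(-6450 + 645*√5)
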